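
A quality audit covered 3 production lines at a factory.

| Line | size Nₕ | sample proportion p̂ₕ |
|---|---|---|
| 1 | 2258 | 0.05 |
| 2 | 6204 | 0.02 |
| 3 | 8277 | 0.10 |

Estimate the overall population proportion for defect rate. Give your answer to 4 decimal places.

N = 2258 + 6204 + 8277 = 16739.
Overall proportion = Σ (Nₕ/N)·p̂ₕ.
Σ Nₕp̂ₕ = 112.9 + 124.08 + 827.7 = 1064.68.
1064.68 / 16739 = 0.063605... → 0.0636.

0.0636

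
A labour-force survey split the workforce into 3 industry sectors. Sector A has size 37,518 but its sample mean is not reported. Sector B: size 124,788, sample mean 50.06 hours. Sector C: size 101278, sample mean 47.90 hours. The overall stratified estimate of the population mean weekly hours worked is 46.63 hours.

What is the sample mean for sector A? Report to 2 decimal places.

Σ Nₕx̄ₕ = N·μ, so 37518·x̄_A = 263584·46.63 − (124788·50.06 + 101278·47.90).
= 12290921.92 − 11098103.48 = 1192818.44.
x̄_A = 1192818.44 / 37518 = 31.7932... → 31.79.

31.79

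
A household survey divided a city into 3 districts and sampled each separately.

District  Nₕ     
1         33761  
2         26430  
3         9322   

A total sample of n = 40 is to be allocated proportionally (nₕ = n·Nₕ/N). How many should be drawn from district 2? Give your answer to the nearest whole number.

N = 33761 + 26430 + 9322 = 69513.
n_2 = 40·26430/69513 = 15.209... → 15.

15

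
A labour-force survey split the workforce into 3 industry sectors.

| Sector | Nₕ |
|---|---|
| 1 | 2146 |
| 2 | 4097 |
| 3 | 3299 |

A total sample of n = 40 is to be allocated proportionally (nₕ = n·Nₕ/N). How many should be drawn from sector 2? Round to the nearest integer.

17

N = 2146 + 4097 + 3299 = 9542.
n_2 = 40·4097/9542 = 17.175... → 17.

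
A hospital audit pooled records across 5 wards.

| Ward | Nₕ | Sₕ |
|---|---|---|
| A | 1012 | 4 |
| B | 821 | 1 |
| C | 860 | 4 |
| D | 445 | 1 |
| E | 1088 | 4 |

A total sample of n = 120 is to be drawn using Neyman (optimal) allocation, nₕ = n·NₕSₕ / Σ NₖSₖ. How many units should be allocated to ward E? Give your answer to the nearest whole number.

40

Σ NₕSₕ = 1012·4 + 821·1 + 860·4 + 445·1 + 1088·4 = 13106.
Share for E: 4352/13106 = 0.33206.
n_E = 120 × 0.33206 = 39.847... → 40.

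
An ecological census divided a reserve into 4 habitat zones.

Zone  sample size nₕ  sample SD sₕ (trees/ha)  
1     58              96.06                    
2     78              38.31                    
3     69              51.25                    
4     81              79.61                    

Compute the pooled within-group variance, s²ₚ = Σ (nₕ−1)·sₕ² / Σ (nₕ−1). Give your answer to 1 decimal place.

4697.2

Degrees of freedom: 57 + 77 + 68 + 80 = 282.
Σ(nₕ−1)sₕ² = 57·9227.5236 + 77·1467.6561 + 68·2626.5625 + 80·6337.7521 = 1324604.7829.
s²ₚ = 1324604.7829 / 282 = 4697.180... → 4697.2.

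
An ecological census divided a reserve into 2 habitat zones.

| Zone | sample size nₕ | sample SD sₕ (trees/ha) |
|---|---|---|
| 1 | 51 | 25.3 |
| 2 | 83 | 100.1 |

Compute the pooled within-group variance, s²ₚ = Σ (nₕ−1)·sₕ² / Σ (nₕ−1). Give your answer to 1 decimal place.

1: (51−1)·25.3² = 50·640.09 = 32004.5
2: (83−1)·100.1² = 82·10020.01 = 821640.82
Numerator = 853645.32; denominator = Σ(nₕ−1) = 132.
s²ₚ = 853645.32/132 = 6467.01 → 6467.0.

6467.0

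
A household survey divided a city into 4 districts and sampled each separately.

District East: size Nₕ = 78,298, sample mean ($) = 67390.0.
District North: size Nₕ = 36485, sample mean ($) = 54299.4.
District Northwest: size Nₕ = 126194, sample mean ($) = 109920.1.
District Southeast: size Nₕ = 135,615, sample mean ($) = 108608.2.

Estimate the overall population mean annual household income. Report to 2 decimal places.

N = 376592; weights Wₕ = Nₕ/N = (0.2079, 0.0969, 0.3351, 0.3601).
x̄_st = Σ Wₕ·x̄ₕ = 0.2079·67390.0 + 0.0969·54299.4 + 0.3351·109920.1 + 0.3601·108608.2 ≈ 95216.5048...
→ 95216.50.

95216.50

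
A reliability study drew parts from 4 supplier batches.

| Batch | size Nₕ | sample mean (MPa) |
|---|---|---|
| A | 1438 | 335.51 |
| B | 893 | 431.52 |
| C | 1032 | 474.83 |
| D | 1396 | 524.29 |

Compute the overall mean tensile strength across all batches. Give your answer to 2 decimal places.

439.11

x̄_st = (Σ Nₕx̄ₕ) / (Σ Nₕ) = (1438·335.51 + 893·431.52 + 1032·474.83 + 1396·524.29) / 4759
= 2089744.14 / 4759 = 439.1141... → 439.11.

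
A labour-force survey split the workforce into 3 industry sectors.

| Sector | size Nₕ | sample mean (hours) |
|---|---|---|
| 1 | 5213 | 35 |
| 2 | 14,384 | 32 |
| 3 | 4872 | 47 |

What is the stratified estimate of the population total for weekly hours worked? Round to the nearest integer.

1: 5213·35 = 182455
2: 14384·32 = 460288
3: 4872·47 = 228984
τ̂ = Σ Nₕx̄ₕ = 871727.

871727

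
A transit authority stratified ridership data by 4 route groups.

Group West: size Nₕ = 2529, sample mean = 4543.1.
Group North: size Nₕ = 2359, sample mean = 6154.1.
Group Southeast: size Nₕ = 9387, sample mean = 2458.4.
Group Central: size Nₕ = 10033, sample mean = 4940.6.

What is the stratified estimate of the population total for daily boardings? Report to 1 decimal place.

Estimate total by summing Nₕ·x̄ₕ over strata.
2529·4543.1 + 2359·6154.1 + 9387·2458.4 + 10033·4940.6 = 11489499.9 + 14517521.9 + 23077000.8 + 49569039.8 = 98653062.4.

98653062.4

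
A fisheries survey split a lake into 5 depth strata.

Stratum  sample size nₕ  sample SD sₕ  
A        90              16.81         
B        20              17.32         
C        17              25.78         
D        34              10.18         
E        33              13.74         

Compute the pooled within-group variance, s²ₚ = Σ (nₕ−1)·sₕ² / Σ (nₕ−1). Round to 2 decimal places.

Degrees of freedom: 89 + 19 + 16 + 33 + 32 = 189.
Σ(nₕ−1)sₕ² = 89·282.5761 + 19·299.9824 + 16·664.6084 + 33·103.6324 + 32·188.7876 = 50943.7453.
s²ₚ = 50943.7453 / 189 = 269.5436... → 269.54.

269.54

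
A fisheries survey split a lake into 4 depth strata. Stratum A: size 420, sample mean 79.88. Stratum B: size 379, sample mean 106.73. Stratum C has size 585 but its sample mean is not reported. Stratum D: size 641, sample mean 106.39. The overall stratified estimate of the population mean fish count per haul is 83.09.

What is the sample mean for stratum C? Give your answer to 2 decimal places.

N = 420 + 379 + 585 + 641 = 2025.
Overall total = μ·N = 83.09·2025 = 168257.25.
Subtract the known strata: 420·79.88 + 379·106.73 + 641·106.39 = 142196.26.
Remaining total for stratum C: 168257.25 − 142196.26 = 26060.99.
Divide by its size: 26060.99 / 585 = 44.5487... → 44.55.

44.55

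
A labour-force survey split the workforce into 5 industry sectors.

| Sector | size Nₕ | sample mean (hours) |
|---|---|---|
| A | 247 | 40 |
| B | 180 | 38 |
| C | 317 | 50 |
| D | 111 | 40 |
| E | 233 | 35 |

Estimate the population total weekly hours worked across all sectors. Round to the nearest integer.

A: 247·40 = 9880
B: 180·38 = 6840
C: 317·50 = 15850
D: 111·40 = 4440
E: 233·35 = 8155
τ̂ = Σ Nₕx̄ₕ = 45165.

45165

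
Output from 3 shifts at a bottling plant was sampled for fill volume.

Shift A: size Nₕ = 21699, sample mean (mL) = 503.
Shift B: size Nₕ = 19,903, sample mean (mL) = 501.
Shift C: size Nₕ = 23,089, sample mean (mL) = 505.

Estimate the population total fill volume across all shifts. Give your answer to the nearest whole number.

Estimate total by summing Nₕ·x̄ₕ over strata.
21699·503 + 19903·501 + 23089·505 = 10914597 + 9971403 + 11659945 = 32545945.

32545945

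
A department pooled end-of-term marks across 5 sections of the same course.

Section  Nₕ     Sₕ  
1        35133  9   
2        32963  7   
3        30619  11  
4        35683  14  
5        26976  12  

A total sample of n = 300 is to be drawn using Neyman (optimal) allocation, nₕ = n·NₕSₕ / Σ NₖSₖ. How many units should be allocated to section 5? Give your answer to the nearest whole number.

57

1: NₕSₕ = 35133·9 = 316197
2: NₕSₕ = 32963·7 = 230741
3: NₕSₕ = 30619·11 = 336809
4: NₕSₕ = 35683·14 = 499562
5: NₕSₕ = 26976·12 = 323712
Σ NₕSₕ = 1707021.
n_5 = 300·323712/1707021 = 56.891... → 57.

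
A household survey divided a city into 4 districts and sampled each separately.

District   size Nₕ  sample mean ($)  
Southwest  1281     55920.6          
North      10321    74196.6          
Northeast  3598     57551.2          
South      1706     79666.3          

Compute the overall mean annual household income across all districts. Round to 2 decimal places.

69821.21

N = 16906; weights Wₕ = Nₕ/N = (0.0758, 0.6105, 0.2128, 0.1009).
x̄_st = Σ Wₕ·x̄ₕ = 0.0758·55920.6 + 0.6105·74196.6 + 0.2128·57551.2 + 0.1009·79666.3 ≈ 69821.2068...
→ 69821.21.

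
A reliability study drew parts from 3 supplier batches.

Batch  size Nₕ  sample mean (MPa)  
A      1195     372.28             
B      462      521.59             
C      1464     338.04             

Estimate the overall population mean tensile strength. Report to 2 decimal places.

378.32

x̄_st = (Σ Nₕx̄ₕ) / (Σ Nₕ) = (1195·372.28 + 462·521.59 + 1464·338.04) / 3121
= 1180739.74 / 3121 = 378.3210... → 378.32.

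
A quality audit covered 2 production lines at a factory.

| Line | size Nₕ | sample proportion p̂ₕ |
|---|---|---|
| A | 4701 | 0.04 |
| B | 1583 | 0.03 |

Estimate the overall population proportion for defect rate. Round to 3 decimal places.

0.037

Wₕ = Nₕ/N with N = 6284: 0.7481, 0.2519.
p̂_st = 0.7481·0.04 + 0.2519·0.03 ≈ 0.03748... → 0.037.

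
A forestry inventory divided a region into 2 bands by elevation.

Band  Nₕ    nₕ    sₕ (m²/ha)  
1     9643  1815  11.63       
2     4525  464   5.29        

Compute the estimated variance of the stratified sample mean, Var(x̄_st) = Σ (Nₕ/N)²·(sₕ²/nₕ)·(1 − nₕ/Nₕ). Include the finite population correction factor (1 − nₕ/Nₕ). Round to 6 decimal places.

N = 14168; Wₕ = Nₕ/N.
band 1: (9643/14168)²·11.63²/1815·(1 − 1815/9643) = 0.028023907
band 2: (4525/14168)²·5.29²/464·(1 − 464/4525) = 0.005521128
Sum = 0.033545036 → 0.033545.

0.033545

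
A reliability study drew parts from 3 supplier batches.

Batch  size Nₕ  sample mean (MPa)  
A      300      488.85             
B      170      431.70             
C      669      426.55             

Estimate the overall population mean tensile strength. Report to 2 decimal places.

443.73

x̄_st = (Σ Nₕx̄ₕ) / (Σ Nₕ) = (300·488.85 + 170·431.70 + 669·426.55) / 1139
= 505405.95 / 1139 = 443.7278... → 443.73.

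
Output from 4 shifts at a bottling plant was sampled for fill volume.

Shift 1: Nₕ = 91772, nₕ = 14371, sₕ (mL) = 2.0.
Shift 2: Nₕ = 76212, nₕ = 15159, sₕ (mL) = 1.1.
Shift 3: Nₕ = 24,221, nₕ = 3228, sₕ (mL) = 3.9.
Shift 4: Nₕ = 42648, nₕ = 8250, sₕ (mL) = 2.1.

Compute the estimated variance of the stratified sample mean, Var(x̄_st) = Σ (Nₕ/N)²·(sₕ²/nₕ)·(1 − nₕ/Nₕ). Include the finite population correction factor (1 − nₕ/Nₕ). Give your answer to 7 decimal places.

0.0001002

N = 234853. Term for each stratum: Wₕ²sₕ²/nₕ·(1−nₕ/Nₕ).
Var(x̄_st) = 0.0000358457 + 0.0000067337 + 0.0000434380 + 0.0000142175 = 0.0001002350 → 0.0001002.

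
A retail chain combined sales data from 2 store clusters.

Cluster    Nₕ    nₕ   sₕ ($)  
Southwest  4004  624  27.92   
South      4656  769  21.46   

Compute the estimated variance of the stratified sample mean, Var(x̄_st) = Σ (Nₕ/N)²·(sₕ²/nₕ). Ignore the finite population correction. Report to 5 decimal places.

N = 8660; Wₕ = Nₕ/N.
cluster Southwest: (4004/8660)²·27.92²/624 = 0.26705370
cluster South: (4656/8660)²·21.46²/769 = 0.17311044
Sum = 0.44016413 → 0.44016.

0.44016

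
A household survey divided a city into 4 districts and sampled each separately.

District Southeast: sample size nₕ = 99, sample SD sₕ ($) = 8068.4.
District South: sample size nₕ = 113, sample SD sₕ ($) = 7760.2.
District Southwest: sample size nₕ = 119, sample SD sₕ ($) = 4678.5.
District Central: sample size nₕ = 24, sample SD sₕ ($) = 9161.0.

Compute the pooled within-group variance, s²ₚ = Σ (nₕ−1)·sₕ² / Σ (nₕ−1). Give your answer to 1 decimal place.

Southeast: (99−1)·8068.4² = 98·65099078.56 = 6379709698.88
South: (113−1)·7760.2² = 112·60220704.04 = 6744718852.48
Southwest: (119−1)·4678.5² = 118·21888362.25 = 2582826745.5
Central: (24−1)·9161.0² = 23·83923921 = 1930250183
Numerator = 17637505479.86; denominator = Σ(nₕ−1) = 351.
s²ₚ = 17637505479.86/351 = 50249303.361... → 50249303.4.

50249303.4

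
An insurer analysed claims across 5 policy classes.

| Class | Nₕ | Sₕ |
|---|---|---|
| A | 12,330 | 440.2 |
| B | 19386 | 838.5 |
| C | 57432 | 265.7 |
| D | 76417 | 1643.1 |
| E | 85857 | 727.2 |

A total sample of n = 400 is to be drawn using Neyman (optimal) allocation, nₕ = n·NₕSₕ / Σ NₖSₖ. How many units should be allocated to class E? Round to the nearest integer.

Σ NₕSₕ = 12330·440.2 + 19386·838.5 + 57432·265.7 + 76417·1643.1 + 85857·727.2 = 224938492.5.
Share for E: 62435210.4/224938492.5 = 0.27757.
n_E = 400 × 0.27757 = 111.026... → 111.

111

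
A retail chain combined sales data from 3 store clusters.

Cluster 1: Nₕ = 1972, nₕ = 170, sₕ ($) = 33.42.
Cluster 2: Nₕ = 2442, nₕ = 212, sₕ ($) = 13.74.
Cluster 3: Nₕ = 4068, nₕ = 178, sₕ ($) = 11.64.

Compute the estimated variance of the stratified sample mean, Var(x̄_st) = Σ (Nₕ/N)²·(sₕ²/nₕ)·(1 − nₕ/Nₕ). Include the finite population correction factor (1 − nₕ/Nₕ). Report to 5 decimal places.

0.55934

N = 8482; Wₕ = Nₕ/N.
cluster 1: (1972/8482)²·33.42²/170·(1 − 170/1972) = 0.32451078
cluster 2: (2442/8482)²·13.74²/212·(1 − 212/2442) = 0.06740492
cluster 3: (4068/8482)²·11.64²/178·(1 − 178/4068) = 0.16742487
Sum = 0.55934057 → 0.55934.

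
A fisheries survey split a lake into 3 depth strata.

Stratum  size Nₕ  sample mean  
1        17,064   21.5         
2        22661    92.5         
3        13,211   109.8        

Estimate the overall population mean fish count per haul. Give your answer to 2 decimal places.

73.93

x̄_st = (Σ Nₕx̄ₕ) / (Σ Nₕ) = (17064·21.5 + 22661·92.5 + 13211·109.8) / 52936
= 3913586.3 / 52936 = 73.9305... → 73.93.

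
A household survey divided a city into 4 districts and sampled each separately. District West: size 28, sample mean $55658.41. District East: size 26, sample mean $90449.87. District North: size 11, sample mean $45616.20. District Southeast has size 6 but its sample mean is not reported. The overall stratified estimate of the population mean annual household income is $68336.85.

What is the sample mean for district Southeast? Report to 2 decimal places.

73334.34

Σ Nₕx̄ₕ = N·μ, so 6·x̄_Southeast = 71·68336.85 − (28·55658.41 + 26·90449.87 + 11·45616.20).
= 4851916.35 − 4411910.3 = 440006.05.
x̄_Southeast = 440006.05 / 6 = 73334.3417... → 73334.34.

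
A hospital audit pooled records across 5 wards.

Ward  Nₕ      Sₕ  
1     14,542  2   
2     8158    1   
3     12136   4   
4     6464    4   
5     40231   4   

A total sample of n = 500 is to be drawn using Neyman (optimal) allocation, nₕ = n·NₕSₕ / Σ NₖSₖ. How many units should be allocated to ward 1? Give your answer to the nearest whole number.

1: NₕSₕ = 14542·2 = 29084
2: NₕSₕ = 8158·1 = 8158
3: NₕSₕ = 12136·4 = 48544
4: NₕSₕ = 6464·4 = 25856
5: NₕSₕ = 40231·4 = 160924
Σ NₕSₕ = 272566.
n_1 = 500·29084/272566 = 53.352... → 53.

53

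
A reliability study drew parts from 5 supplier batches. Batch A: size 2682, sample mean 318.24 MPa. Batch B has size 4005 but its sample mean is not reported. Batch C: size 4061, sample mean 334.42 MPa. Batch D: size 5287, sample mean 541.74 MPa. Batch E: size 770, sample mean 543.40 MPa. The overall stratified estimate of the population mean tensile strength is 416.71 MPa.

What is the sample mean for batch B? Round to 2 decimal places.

N = 2682 + 4005 + 4061 + 5287 + 770 = 16805.
Overall total = μ·N = 416.71·16805 = 7002811.55.
Subtract the known strata: 2682·318.24 + 4061·334.42 + 5287·541.74 + 770·543.40 = 5494196.68.
Remaining total for batch B: 7002811.55 − 5494196.68 = 1508614.87.
Divide by its size: 1508614.87 / 4005 = 376.6829... → 376.68.

376.68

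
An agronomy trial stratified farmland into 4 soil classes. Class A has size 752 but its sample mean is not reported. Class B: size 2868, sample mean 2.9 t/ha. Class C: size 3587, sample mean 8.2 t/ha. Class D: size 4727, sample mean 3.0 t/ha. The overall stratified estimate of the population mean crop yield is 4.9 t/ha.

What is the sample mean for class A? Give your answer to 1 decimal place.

8.7

Σ Nₕx̄ₕ = N·μ, so 752·x̄_A = 11934·4.9 − (2868·2.9 + 3587·8.2 + 4727·3.0).
= 58476.6 − 51911.6 = 6565.
x̄_A = 6565 / 752 = 8.730... → 8.7.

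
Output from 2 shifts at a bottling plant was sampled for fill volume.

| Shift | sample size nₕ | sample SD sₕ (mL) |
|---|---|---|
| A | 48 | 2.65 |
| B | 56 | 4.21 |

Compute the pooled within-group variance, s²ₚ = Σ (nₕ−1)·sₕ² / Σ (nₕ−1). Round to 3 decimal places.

12.793

Degrees of freedom: 47 + 55 = 102.
Σ(nₕ−1)sₕ² = 47·7.0225 + 55·17.7241 = 1304.883.
s²ₚ = 1304.883 / 102 = 12.79297... → 12.793.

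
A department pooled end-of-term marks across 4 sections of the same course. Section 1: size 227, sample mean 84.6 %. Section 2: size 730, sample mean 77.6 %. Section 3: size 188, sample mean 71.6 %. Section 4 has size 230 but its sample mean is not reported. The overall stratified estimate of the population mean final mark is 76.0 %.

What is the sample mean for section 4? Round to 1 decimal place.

66.0

Σ Nₕx̄ₕ = N·μ, so 230·x̄_4 = 1375·76.0 − (227·84.6 + 730·77.6 + 188·71.6).
= 104500 − 89313 = 15187.
x̄_4 = 15187 / 230 = 66.030... → 66.0.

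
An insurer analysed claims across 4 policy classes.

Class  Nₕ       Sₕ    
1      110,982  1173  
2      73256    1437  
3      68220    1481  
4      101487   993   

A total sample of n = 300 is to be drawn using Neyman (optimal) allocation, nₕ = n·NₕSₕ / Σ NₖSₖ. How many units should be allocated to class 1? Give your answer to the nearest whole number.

89

Σ NₕSₕ = 110982·1173 + 73256·1437 + 68220·1481 + 101487·993 = 437261169.
Share for 1: 130181886/437261169 = 0.29772.
n_1 = 300 × 0.29772 = 89.316... → 89.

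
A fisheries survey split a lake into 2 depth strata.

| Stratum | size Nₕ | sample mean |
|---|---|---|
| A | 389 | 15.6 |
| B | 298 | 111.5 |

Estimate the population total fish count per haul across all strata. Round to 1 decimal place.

Estimate total by summing Nₕ·x̄ₕ over strata.
389·15.6 + 298·111.5 = 6068.4 + 33227 = 39295.4.

39295.4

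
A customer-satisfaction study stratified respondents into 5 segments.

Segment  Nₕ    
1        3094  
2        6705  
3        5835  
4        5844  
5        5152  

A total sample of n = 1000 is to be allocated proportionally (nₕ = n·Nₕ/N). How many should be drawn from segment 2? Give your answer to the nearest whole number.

N = 3094 + 6705 + 5835 + 5844 + 5152 = 26630.
n_2 = 1000·6705/26630 = 251.784... → 252.

252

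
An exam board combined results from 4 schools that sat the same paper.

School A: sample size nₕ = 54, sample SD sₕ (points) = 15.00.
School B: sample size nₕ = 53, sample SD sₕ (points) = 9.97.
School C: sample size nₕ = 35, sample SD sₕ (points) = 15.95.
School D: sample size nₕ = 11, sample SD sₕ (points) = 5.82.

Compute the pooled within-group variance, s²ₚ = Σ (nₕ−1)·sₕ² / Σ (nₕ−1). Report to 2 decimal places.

Degrees of freedom: 53 + 52 + 34 + 10 = 149.
Σ(nₕ−1)sₕ² = 53·225 + 52·99.4009 + 34·254.4025 + 10·33.8724 = 26082.2558.
s²ₚ = 26082.2558 / 149 = 175.0487... → 175.05.

175.05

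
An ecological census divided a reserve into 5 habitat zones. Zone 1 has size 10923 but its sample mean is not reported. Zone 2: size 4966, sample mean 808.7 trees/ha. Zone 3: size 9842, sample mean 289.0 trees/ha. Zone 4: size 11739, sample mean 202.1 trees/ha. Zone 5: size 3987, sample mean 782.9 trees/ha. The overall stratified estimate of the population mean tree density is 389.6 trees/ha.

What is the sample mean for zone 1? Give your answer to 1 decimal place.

Σ Nₕx̄ₕ = N·μ, so 10923·x̄_1 = 41457·389.6 − (4966·808.7 + 9842·289.0 + 11739·202.1 + 3987·782.9).
= 16151647.2 − 12354216.4 = 3797430.8.
x̄_1 = 3797430.8 / 10923 = 347.655... → 347.7.

347.7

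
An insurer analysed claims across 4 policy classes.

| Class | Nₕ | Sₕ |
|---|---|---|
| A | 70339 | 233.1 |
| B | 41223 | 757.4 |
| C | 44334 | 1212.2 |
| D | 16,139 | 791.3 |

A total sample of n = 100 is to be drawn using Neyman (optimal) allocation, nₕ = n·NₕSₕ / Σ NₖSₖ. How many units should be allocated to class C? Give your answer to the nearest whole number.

Σ NₕSₕ = 70339·233.1 + 41223·757.4 + 44334·1212.2 + 16139·791.3 = 114130786.6.
Share for C: 53741674.8/114130786.6 = 0.47088.
n_C = 100 × 0.47088 = 47.088... → 47.

47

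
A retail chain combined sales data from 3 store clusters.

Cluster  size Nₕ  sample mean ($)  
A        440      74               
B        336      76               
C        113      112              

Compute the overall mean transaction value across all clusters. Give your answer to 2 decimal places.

79.59

N = 440 + 336 + 113 = 889.
The stratified mean weights each stratum mean by its population share Nₕ/N.
Σ Nₕx̄ₕ = 440·74 + 336·76 + 113·112 = 32560 + 25536 + 12656 = 70752.
Divide by N: 70752 / 889 = 79.5861... → 79.59.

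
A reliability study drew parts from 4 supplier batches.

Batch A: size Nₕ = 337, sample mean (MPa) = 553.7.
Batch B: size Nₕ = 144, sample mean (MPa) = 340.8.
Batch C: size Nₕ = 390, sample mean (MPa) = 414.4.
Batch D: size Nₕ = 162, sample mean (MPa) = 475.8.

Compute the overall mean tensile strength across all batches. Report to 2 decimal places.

459.21

N = 337 + 144 + 390 + 162 = 1033.
The stratified mean weights each stratum mean by its population share Nₕ/N.
Σ Nₕx̄ₕ = 337·553.7 + 144·340.8 + 390·414.4 + 162·475.8 = 186596.9 + 49075.2 + 161616 + 77079.6 = 474367.7.
Divide by N: 474367.7 / 1033 = 459.2136... → 459.21.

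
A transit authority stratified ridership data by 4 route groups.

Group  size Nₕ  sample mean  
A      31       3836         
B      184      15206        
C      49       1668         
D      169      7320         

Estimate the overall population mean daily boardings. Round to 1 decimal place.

N = 31 + 184 + 49 + 169 = 433.
The stratified mean weights each stratum mean by its population share Nₕ/N.
Σ Nₕx̄ₕ = 31·3836 + 184·15206 + 49·1668 + 169·7320 = 118916 + 2797904 + 81732 + 1237080 = 4235632.
Divide by N: 4235632 / 433 = 9782.060... → 9782.1.

9782.1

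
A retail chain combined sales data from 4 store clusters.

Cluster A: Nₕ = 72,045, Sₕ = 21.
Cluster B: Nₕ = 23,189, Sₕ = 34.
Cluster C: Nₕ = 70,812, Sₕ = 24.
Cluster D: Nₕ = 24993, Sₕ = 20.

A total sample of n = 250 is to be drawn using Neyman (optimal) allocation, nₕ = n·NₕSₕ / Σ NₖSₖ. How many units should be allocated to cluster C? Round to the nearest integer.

A: NₕSₕ = 72045·21 = 1512945
B: NₕSₕ = 23189·34 = 788426
C: NₕSₕ = 70812·24 = 1699488
D: NₕSₕ = 24993·20 = 499860
Σ NₕSₕ = 4500719.
n_C = 250·1699488/4500719 = 94.401... → 94.

94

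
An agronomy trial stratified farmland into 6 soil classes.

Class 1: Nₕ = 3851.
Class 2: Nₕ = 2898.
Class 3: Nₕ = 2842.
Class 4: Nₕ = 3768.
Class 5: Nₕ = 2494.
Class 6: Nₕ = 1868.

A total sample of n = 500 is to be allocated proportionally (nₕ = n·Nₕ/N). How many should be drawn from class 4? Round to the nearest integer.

106

Share of class 4 = 3768/17721 = 0.21263.
Allocate 500 × 0.21263 = 106.315... → 106.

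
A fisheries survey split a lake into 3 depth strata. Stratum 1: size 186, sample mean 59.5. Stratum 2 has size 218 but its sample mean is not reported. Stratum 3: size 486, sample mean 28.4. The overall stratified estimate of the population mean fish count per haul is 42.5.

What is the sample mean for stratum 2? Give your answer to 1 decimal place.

Σ Nₕx̄ₕ = N·μ, so 218·x̄_2 = 890·42.5 − (186·59.5 + 486·28.4).
= 37825 − 24869.4 = 12955.6.
x̄_2 = 12955.6 / 218 = 59.429... → 59.4.

59.4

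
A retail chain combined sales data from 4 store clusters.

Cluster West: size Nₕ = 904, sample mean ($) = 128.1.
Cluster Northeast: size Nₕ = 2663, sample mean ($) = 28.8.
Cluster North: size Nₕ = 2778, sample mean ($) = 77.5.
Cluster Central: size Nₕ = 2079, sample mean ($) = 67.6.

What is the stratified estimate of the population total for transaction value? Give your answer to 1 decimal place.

West: 904·128.1 = 115802.4
Northeast: 2663·28.8 = 76694.4
North: 2778·77.5 = 215295
Central: 2079·67.6 = 140540.4
τ̂ = Σ Nₕx̄ₕ = 548332.2.

548332.2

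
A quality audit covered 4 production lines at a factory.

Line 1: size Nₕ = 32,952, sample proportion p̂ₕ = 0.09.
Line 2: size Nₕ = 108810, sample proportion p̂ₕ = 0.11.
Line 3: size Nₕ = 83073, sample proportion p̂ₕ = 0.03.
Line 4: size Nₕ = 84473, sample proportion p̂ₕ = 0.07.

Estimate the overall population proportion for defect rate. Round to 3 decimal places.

Wₕ = Nₕ/N with N = 309308: 0.1065, 0.3518, 0.2686, 0.2731.
p̂_st = 0.1065·0.09 + 0.3518·0.11 + 0.2686·0.03 + 0.2731·0.07 ≈ 0.07546... → 0.075.

0.075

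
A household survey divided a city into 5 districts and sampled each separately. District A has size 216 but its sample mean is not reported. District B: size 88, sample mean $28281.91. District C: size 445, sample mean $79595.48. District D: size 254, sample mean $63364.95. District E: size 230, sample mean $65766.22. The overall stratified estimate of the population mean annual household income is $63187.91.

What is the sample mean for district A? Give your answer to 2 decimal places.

40652.63

Σ Nₕx̄ₕ = N·μ, so 216·x̄_A = 1233·63187.91 − (88·28281.91 + 445·79595.48 + 254·63364.95 + 230·65766.22).
= 77910693.03 − 69129724.58 = 8780968.45.
x̄_A = 8780968.45 / 216 = 40652.6317... → 40652.63.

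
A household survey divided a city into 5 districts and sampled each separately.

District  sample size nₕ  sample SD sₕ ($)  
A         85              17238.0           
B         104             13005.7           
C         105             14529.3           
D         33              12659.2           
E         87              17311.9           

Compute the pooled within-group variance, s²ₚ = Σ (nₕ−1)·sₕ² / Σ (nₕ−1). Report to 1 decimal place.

232860012.2

A: (85−1)·17238.0² = 84·297148644 = 24960486096
B: (104−1)·13005.7² = 103·169148232.49 = 17422267946.47
C: (105−1)·14529.3² = 104·211100558.49 = 21954458082.96
D: (33−1)·12659.2² = 32·160255344.64 = 5128171028.48
E: (87−1)·17311.9² = 86·299701881.61 = 25774361818.46
Numerator = 95239744972.37; denominator = Σ(nₕ−1) = 409.
s²ₚ = 95239744972.37/409 = 232860012.157... → 232860012.2.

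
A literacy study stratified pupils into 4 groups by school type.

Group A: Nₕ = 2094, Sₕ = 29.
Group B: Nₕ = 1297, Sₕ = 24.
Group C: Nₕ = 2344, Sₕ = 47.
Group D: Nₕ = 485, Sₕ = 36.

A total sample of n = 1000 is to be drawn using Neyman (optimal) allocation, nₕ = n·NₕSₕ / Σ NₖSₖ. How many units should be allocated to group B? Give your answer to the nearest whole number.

Σ NₕSₕ = 2094·29 + 1297·24 + 2344·47 + 485·36 = 219482.
Share for B: 31128/219482 = 0.14182.
n_B = 1000 × 0.14182 = 141.825... → 142.

142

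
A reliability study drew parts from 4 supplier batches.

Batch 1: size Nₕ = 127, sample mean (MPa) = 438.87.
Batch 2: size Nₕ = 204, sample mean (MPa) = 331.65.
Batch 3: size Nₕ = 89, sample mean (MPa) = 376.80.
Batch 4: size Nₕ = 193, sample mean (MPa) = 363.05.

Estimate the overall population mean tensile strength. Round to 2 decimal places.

370.30

N = 613; weights Wₕ = Nₕ/N = (0.2072, 0.3328, 0.1452, 0.3148).
x̄_st = Σ Wₕ·x̄ₕ = 0.2072·438.87 + 0.3328·331.65 + 0.1452·376.80 + 0.3148·363.05 ≈ 370.3050...
→ 370.30.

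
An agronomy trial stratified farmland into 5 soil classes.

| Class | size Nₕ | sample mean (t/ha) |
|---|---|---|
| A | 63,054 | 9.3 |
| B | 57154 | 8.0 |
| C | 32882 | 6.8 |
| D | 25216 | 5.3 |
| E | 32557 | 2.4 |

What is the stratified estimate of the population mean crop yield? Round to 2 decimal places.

7.01

N = 63054 + 57154 + 32882 + 25216 + 32557 = 210863.
Weight each subgroup mean by Nₕ/N and sum.
Σ Nₕx̄ₕ = 63054·9.3 + 57154·8.0 + 32882·6.8 + 25216·5.3 + 32557·2.4 = 586402.2 + 457232 + 223597.6 + 133644.8 + 78136.8 = 1479013.4.
Divide by N: 1479013.4 / 210863 = 7.0141... → 7.01.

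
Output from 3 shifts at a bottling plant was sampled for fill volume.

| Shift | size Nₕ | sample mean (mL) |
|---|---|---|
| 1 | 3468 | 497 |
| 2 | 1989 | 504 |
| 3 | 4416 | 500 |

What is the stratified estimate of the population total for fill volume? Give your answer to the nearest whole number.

4934052

1: 3468·497 = 1723596
2: 1989·504 = 1002456
3: 4416·500 = 2208000
τ̂ = Σ Nₕx̄ₕ = 4934052.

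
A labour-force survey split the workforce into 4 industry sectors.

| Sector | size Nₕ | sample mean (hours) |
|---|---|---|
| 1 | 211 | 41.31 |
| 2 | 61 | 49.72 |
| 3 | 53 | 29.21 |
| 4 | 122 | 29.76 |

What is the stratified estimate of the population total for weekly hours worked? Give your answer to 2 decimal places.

16928.18

1: 211·41.31 = 8716.41
2: 61·49.72 = 3032.92
3: 53·29.21 = 1548.13
4: 122·29.76 = 3630.72
τ̂ = Σ Nₕx̄ₕ = 16928.18.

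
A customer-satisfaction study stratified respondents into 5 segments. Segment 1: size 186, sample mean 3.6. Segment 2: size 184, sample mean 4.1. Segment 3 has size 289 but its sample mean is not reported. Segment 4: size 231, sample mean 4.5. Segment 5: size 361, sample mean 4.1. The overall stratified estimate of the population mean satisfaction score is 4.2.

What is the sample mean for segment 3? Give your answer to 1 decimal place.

4.5

N = 186 + 184 + 289 + 231 + 361 = 1251.
Overall total = μ·N = 4.2·1251 = 5254.2.
Subtract the known strata: 186·3.6 + 184·4.1 + 231·4.5 + 361·4.1 = 3943.6.
Remaining total for segment 3: 5254.2 − 3943.6 = 1310.6.
Divide by its size: 1310.6 / 289 = 4.535... → 4.5.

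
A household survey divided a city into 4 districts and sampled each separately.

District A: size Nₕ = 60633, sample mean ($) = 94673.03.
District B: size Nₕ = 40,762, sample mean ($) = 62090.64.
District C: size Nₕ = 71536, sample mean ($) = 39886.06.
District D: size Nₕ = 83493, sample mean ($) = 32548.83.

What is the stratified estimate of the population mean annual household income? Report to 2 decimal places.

x̄_st = (Σ Nₕx̄ₕ) / (Σ Nₕ) = (60633·94673.03 + 40762·62090.64 + 71536·39886.06 + 83493·32548.83) / 256424
= 13842137147.02 / 256424 = 53981.4415... → 53981.44.

53981.44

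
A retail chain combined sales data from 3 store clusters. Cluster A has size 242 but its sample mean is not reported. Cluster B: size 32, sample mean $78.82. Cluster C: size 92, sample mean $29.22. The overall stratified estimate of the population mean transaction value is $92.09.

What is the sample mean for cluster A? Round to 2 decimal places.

N = 242 + 32 + 92 = 366.
Overall total = μ·N = 92.09·366 = 33704.94.
Subtract the known strata: 32·78.82 + 92·29.22 = 5210.48.
Remaining total for cluster A: 33704.94 − 5210.48 = 28494.46.
Divide by its size: 28494.46 / 242 = 117.7457... → 117.75.

117.75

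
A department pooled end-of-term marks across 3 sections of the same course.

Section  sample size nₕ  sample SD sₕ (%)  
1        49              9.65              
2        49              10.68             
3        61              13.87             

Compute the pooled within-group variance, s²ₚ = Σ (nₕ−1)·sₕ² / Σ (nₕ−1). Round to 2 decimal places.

137.74

1: (49−1)·9.65² = 48·93.1225 = 4469.88
2: (49−1)·10.68² = 48·114.0624 = 5474.9952
3: (61−1)·13.87² = 60·192.3769 = 11542.614
Numerator = 21487.4892; denominator = Σ(nₕ−1) = 156.
s²ₚ = 21487.4892/156 = 137.7403... → 137.74.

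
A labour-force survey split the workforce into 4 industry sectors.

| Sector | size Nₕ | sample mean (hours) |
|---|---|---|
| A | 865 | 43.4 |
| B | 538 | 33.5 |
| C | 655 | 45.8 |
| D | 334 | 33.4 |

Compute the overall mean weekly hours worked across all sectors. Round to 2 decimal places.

x̄_st = (Σ Nₕx̄ₕ) / (Σ Nₕ) = (865·43.4 + 538·33.5 + 655·45.8 + 334·33.4) / 2392
= 96718.6 / 2392 = 40.4342... → 40.43.

40.43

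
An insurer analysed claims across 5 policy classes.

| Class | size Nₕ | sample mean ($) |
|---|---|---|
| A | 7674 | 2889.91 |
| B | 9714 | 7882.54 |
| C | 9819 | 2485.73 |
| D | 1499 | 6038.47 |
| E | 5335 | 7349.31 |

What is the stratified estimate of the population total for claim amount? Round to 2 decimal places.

Estimate total by summing Nₕ·x̄ₕ over strata.
7674·2889.91 + 9714·7882.54 + 9819·2485.73 + 1499·6038.47 + 5335·7349.31 = 22177169.34 + 76570993.56 + 24407382.87 + 9051666.53 + 39208568.85 = 171415781.15.

171415781.15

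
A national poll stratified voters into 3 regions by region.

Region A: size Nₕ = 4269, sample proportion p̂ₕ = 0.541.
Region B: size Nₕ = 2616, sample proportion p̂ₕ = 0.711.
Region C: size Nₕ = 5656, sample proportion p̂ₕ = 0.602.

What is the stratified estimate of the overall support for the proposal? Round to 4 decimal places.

0.6040

N = 4269 + 2616 + 5656 = 12541.
Overall proportion = Σ (Nₕ/N)·p̂ₕ.
Σ Nₕp̂ₕ = 2309.529 + 1859.976 + 3404.912 = 7574.417.
7574.417 / 12541 = 0.603972... → 0.6040.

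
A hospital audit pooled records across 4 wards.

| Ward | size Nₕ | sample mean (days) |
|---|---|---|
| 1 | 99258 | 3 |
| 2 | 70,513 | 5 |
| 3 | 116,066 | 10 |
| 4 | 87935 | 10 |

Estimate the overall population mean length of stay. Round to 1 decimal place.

N = 99258 + 70513 + 116066 + 87935 = 373772.
Weight each subgroup mean by Nₕ/N and sum.
Σ Nₕx̄ₕ = 99258·3 + 70513·5 + 116066·10 + 87935·10 = 297774 + 352565 + 1160660 + 879350 = 2690349.
Divide by N: 2690349 / 373772 = 7.198... → 7.2.

7.2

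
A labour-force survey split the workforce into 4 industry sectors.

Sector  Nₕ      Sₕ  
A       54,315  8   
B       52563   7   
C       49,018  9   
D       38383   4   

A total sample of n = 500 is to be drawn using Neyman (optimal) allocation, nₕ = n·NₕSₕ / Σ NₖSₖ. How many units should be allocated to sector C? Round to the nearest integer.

A: NₕSₕ = 54315·8 = 434520
B: NₕSₕ = 52563·7 = 367941
C: NₕSₕ = 49018·9 = 441162
D: NₕSₕ = 38383·4 = 153532
Σ NₕSₕ = 1397155.
n_C = 500·441162/1397155 = 157.879... → 158.

158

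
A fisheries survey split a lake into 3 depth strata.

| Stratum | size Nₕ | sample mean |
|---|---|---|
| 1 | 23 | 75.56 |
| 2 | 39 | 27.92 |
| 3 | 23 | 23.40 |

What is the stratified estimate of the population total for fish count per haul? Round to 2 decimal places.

3364.96

Estimate total by summing Nₕ·x̄ₕ over strata.
23·75.56 + 39·27.92 + 23·23.40 = 1737.88 + 1088.88 + 538.2 = 3364.96.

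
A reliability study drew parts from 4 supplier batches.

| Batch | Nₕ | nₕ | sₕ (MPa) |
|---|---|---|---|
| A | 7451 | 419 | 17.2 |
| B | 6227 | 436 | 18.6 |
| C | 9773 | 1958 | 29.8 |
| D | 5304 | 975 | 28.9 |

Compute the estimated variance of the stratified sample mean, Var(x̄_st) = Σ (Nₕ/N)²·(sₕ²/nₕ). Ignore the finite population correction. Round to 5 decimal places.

0.16615

N = 28755; Wₕ = Nₕ/N.
batch A: (7451/28755)²·17.2²/419 = 0.04740730
batch B: (6227/28755)²·18.6²/436 = 0.03721092
batch C: (9773/28755)²·29.8²/1958 = 0.05239006
batch D: (5304/28755)²·28.9²/975 = 0.02914549
Sum = 0.16615377 → 0.16615.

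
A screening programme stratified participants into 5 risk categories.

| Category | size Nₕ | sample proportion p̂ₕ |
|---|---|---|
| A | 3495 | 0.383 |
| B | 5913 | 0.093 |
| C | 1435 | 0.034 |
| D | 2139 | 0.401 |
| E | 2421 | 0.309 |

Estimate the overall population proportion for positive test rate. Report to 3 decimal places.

0.230

Wₕ = Nₕ/N with N = 15403: 0.2269, 0.3839, 0.0932, 0.1389, 0.1572.
p̂_st = 0.2269·0.383 + 0.3839·0.093 + 0.0932·0.034 + 0.1389·0.401 + 0.1572·0.309 ≈ 0.23003... → 0.230.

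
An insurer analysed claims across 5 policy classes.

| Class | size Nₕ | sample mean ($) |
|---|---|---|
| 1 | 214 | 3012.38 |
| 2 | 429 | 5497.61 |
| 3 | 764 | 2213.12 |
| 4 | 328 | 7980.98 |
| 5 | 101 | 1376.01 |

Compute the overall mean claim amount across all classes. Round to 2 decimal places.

x̄_st = (Σ Nₕx̄ₕ) / (Σ Nₕ) = (214·3012.38 + 429·5497.61 + 764·2213.12 + 328·7980.98 + 101·1376.01) / 1836
= 7450686.14 / 1836 = 4058.1079... → 4058.11.

4058.11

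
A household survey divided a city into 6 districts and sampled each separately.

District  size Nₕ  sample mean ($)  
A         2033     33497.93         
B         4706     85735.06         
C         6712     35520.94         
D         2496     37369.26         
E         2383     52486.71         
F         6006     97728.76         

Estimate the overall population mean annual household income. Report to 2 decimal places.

x̄_st = (Σ Nₕx̄ₕ) / (Σ Nₕ) = (2033·33497.93 + 4706·85735.06 + 6712·35520.94 + 2496·37369.26 + 2383·52486.71 + 6006·97728.76) / 24336
= 1515295468.78 / 24336 = 62265.5929... → 62265.59.

62265.59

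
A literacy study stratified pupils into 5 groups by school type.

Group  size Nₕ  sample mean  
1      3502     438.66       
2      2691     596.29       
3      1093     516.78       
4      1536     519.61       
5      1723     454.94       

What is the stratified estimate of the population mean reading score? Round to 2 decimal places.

x̄_st = (Σ Nₕx̄ₕ) / (Σ Nₕ) = (3502·438.66 + 2691·596.29 + 1093·516.78 + 1536·519.61 + 1723·454.94) / 10545
= 5287626.83 / 10545 = 501.4345... → 501.43.

501.43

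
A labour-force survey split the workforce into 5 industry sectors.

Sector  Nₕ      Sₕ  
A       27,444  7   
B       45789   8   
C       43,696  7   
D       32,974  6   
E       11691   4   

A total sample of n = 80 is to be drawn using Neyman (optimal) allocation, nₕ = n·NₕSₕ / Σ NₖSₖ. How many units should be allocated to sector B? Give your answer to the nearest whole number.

26

Σ NₕSₕ = 27444·7 + 45789·8 + 43696·7 + 32974·6 + 11691·4 = 1108900.
Share for B: 366312/1108900 = 0.33034.
n_B = 80 × 0.33034 = 26.427... → 26.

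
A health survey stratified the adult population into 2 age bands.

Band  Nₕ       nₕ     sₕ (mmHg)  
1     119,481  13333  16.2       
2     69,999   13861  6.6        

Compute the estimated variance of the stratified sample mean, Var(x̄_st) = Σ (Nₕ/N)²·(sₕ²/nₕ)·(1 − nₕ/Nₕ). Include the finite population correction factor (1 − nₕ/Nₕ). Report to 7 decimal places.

0.0072972

N = 189480; Wₕ = Nₕ/N.
band 1: (119481/189480)²·16.2²/13333·(1 − 13333/119481) = 0.0069532215
band 2: (69999/189480)²·6.6²/13861·(1 − 13861/69999) = 0.0003439659
Sum = 0.0072971873 → 0.0072972.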